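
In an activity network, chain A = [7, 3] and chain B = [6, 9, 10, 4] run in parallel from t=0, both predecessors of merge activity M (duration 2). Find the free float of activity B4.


ES(B4) = sum of predecessors on chain B = 25
EF(B4) = ES + duration = 25 + 4 = 29
Successor of B4 is M. ES(M) = max(sum(A), sum(B)) = max(10, 29) = 29
Free float = ES(successor) - EF(current) = 29 - 29 = 0

0


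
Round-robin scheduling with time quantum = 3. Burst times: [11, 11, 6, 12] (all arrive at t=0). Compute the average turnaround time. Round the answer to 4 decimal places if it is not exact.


Time quantum = 3
Execution trace:
  J1 runs 3 units, time = 3
  J2 runs 3 units, time = 6
  J3 runs 3 units, time = 9
  J4 runs 3 units, time = 12
  J1 runs 3 units, time = 15
  J2 runs 3 units, time = 18
  J3 runs 3 units, time = 21
  J4 runs 3 units, time = 24
  J1 runs 3 units, time = 27
  J2 runs 3 units, time = 30
  J4 runs 3 units, time = 33
  J1 runs 2 units, time = 35
  J2 runs 2 units, time = 37
  J4 runs 3 units, time = 40
Finish times: [35, 37, 21, 40]
Average turnaround = 133/4 = 33.25

33.25


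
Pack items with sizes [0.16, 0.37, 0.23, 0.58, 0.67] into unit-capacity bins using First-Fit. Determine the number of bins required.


Place items sequentially using First-Fit:
  Item 0.16 -> new Bin 1
  Item 0.37 -> Bin 1 (now 0.53)
  Item 0.23 -> Bin 1 (now 0.76)
  Item 0.58 -> new Bin 2
  Item 0.67 -> new Bin 3
Total bins used = 3

3


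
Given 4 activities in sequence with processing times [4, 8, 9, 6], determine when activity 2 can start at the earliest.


Activity 2 starts after activities 1 through 1 complete.
Predecessor durations: [4]
ES = 4 = 4

4


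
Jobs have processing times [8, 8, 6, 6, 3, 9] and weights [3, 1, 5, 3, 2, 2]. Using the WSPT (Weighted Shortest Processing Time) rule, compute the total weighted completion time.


Compute p/w ratios and sort ascending (WSPT): [(6, 5), (3, 2), (6, 3), (8, 3), (9, 2), (8, 1)]
Compute weighted completion times:
  Job (p=6,w=5): C=6, w*C=5*6=30
  Job (p=3,w=2): C=9, w*C=2*9=18
  Job (p=6,w=3): C=15, w*C=3*15=45
  Job (p=8,w=3): C=23, w*C=3*23=69
  Job (p=9,w=2): C=32, w*C=2*32=64
  Job (p=8,w=1): C=40, w*C=1*40=40
Total weighted completion time = 266

266


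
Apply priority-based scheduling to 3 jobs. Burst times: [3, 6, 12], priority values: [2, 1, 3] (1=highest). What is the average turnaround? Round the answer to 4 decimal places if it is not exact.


Sort by priority (ascending = highest first):
Order: [(1, 6), (2, 3), (3, 12)]
Completion times:
  Priority 1, burst=6, C=6
  Priority 2, burst=3, C=9
  Priority 3, burst=12, C=21
Average turnaround = 36/3 = 12.0

12.0


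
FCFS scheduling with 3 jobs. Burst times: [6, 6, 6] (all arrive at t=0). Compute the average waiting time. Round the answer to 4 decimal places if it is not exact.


FCFS order (as given): [6, 6, 6]
Waiting times:
  Job 1: wait = 0
  Job 2: wait = 6
  Job 3: wait = 12
Sum of waiting times = 18
Average waiting time = 18/3 = 6.0

6.0


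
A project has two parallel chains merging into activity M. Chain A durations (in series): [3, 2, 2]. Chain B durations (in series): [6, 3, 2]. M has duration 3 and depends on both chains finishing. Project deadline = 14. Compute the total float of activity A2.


Forward pass: ES(A2) = sum of predecessors on chain A = 3
EF = ES + duration = 3 + 2 = 5
Backward pass: LF(M) = deadline = 14; LS(M) = 14 - 3 = 11
LF(A2) = LS(M) - sum(successors on chain A) = 11 - 2 = 9
LS = LF - duration = 9 - 2 = 7
Total float = LS - ES = 7 - 3 = 4

4


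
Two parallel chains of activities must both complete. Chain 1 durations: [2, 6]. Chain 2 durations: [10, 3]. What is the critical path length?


Path A total = 2 + 6 = 8
Path B total = 10 + 3 = 13
Critical path = longest path = max(8, 13) = 13

13


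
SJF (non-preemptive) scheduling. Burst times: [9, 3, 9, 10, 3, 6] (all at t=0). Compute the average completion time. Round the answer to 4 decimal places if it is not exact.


SJF order (ascending): [3, 3, 6, 9, 9, 10]
Completion times:
  Job 1: burst=3, C=3
  Job 2: burst=3, C=6
  Job 3: burst=6, C=12
  Job 4: burst=9, C=21
  Job 5: burst=9, C=30
  Job 6: burst=10, C=40
Average completion = 112/6 = 18.6667

18.6667


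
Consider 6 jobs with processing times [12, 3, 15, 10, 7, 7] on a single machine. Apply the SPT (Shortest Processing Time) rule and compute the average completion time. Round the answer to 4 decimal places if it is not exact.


Sort jobs by processing time (SPT order): [3, 7, 7, 10, 12, 15]
Compute completion times sequentially:
  Job 1: processing = 3, completes at 3
  Job 2: processing = 7, completes at 10
  Job 3: processing = 7, completes at 17
  Job 4: processing = 10, completes at 27
  Job 5: processing = 12, completes at 39
  Job 6: processing = 15, completes at 54
Sum of completion times = 150
Average completion time = 150/6 = 25.0

25.0


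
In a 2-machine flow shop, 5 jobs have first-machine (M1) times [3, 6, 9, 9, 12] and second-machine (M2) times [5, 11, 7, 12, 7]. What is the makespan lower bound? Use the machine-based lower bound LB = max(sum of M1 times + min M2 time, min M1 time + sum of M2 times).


LB1 = sum(M1 times) + min(M2 times) = 39 + 5 = 44
LB2 = min(M1 times) + sum(M2 times) = 3 + 42 = 45
Lower bound = max(LB1, LB2) = max(44, 45) = 45

45


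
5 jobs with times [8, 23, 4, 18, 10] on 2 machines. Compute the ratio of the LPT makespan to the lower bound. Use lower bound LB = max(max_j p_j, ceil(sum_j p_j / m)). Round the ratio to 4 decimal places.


LPT order: [23, 18, 10, 8, 4]
Machine loads after assignment: [31, 32]
LPT makespan = 32
Lower bound = max(max_job, ceil(total/2)) = max(23, 32) = 32
Ratio = 32 / 32 = 1.0

1.0


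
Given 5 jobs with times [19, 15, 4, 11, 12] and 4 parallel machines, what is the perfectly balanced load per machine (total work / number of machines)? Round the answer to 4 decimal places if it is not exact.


Total processing time = 19 + 15 + 4 + 11 + 12 = 61
Number of machines = 4
Ideal balanced load = 61 / 4 = 15.25

15.25


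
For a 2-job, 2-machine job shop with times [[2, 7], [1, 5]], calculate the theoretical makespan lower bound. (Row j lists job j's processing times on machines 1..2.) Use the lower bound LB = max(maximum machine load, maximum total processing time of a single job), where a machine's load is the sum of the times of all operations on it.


Machine loads:
  Machine 1: 2 + 1 = 3
  Machine 2: 7 + 5 = 12
Max machine load = 12
Job totals:
  Job 1: 9
  Job 2: 6
Max job total = 9
Lower bound = max(12, 9) = 12

12


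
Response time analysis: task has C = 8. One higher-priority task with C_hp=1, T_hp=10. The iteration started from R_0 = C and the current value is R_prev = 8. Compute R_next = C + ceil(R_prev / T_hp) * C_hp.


R_next = C + ceil(R_prev / T_hp) * C_hp
ceil(8 / 10) = ceil(0.8) = 1
Interference = 1 * 1 = 1
R_next = 8 + 1 = 9

9


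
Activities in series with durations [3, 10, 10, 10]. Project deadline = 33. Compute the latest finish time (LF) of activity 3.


LF(activity 3) = deadline - sum of successor durations
Successors: activities 4 through 4 with durations [10]
Sum of successor durations = 10
LF = 33 - 10 = 23

23


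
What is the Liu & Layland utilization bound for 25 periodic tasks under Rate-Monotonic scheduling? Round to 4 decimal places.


Compute 2^(1/25) = 1.0281138267
Subtract 1: 1.0281138267 - 1 = 0.0281138267
Multiply by n: 25 * 0.0281138267 = 0.7028456675
Round to 4 dp: 0.7028

0.7028


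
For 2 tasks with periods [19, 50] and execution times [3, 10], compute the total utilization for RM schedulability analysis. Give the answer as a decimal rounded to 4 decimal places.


Compute individual utilizations (exact fractions):
  Task 1: C/T = 3/19 (approx. 0.1579)
  Task 2: C/T = 10/50 = 1/5 (approx. 0.2)
Total utilization U = 3/19 + 1/5 = 34/95
Rounded to 4 decimal places: U = 0.3579
RM (Liu & Layland) bound for 2 tasks = 0.828427; compare with U = 34/95 (approx. 0.357895)
U <= bound, so schedulable by RM sufficient condition.

0.3579


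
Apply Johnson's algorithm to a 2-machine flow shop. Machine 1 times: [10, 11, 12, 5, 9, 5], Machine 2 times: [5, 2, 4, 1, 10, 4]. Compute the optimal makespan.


Apply Johnson's rule:
  Group 1 (a <= b): [(5, 9, 10)]
  Group 2 (a > b): [(1, 10, 5), (3, 12, 4), (6, 5, 4), (2, 11, 2), (4, 5, 1)]
Optimal job order: [5, 1, 3, 6, 2, 4]
Schedule:
  Job 5: M1 done at 9, M2 done at 19
  Job 1: M1 done at 19, M2 done at 24
  Job 3: M1 done at 31, M2 done at 35
  Job 6: M1 done at 36, M2 done at 40
  Job 2: M1 done at 47, M2 done at 49
  Job 4: M1 done at 52, M2 done at 53
Makespan = 53

53


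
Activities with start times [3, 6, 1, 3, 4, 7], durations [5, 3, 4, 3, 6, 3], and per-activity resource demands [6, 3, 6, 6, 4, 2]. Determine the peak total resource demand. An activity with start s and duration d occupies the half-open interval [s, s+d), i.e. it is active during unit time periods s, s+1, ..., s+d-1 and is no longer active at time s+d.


Each activity i is active on [start_i, start_i + duration_i).
Compute total resource usage per time slot:
  t=0: active resources = [], total = 0
  t=1: active resources = [6], total = 6
  t=2: active resources = [6], total = 6
  t=3: active resources = [6, 6, 6], total = 18
  t=4: active resources = [6, 6, 6, 4], total = 22
  t=5: active resources = [6, 6, 4], total = 16
  t=6: active resources = [6, 3, 4], total = 13
  t=7: active resources = [6, 3, 4, 2], total = 15
  t=8: active resources = [3, 4, 2], total = 9
  t=9: active resources = [4, 2], total = 6
Peak resource demand = 22

22


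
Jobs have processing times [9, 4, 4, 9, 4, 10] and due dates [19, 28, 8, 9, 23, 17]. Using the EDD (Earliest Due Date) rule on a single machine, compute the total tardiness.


Sort by due date (EDD order): [(4, 8), (9, 9), (10, 17), (9, 19), (4, 23), (4, 28)]
Compute completion times and tardiness:
  Job 1: p=4, d=8, C=4, tardiness=max(0,4-8)=0
  Job 2: p=9, d=9, C=13, tardiness=max(0,13-9)=4
  Job 3: p=10, d=17, C=23, tardiness=max(0,23-17)=6
  Job 4: p=9, d=19, C=32, tardiness=max(0,32-19)=13
  Job 5: p=4, d=23, C=36, tardiness=max(0,36-23)=13
  Job 6: p=4, d=28, C=40, tardiness=max(0,40-28)=12
Total tardiness = 48

48


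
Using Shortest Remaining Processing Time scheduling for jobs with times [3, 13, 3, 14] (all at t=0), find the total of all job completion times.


Since all jobs arrive at t=0, SRPT equals SPT ordering.
SPT order: [3, 3, 13, 14]
Completion times:
  Job 1: p=3, C=3
  Job 2: p=3, C=6
  Job 3: p=13, C=19
  Job 4: p=14, C=33
Total completion time = 3 + 6 + 19 + 33 = 61

61


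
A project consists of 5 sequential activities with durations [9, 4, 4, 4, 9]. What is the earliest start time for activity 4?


Activity 4 starts after activities 1 through 3 complete.
Predecessor durations: [9, 4, 4]
ES = 9 + 4 + 4 = 17

17


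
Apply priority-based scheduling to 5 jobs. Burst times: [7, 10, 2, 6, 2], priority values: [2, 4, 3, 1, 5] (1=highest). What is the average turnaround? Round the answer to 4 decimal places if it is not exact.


Sort by priority (ascending = highest first):
Order: [(1, 6), (2, 7), (3, 2), (4, 10), (5, 2)]
Completion times:
  Priority 1, burst=6, C=6
  Priority 2, burst=7, C=13
  Priority 3, burst=2, C=15
  Priority 4, burst=10, C=25
  Priority 5, burst=2, C=27
Average turnaround = 86/5 = 17.2

17.2


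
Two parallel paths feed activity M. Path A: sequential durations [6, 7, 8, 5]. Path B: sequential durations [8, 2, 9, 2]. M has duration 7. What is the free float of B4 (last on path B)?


ES(B4) = sum of predecessors on chain B = 19
EF(B4) = ES + duration = 19 + 2 = 21
Successor of B4 is M. ES(M) = max(sum(A), sum(B)) = max(26, 21) = 26
Free float = ES(successor) - EF(current) = 26 - 21 = 5

5


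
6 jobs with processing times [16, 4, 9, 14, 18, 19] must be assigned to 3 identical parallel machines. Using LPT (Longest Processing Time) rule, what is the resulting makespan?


Sort jobs in decreasing order (LPT): [19, 18, 16, 14, 9, 4]
Assign each job to the least loaded machine:
  Machine 1: jobs [19, 4], load = 23
  Machine 2: jobs [18, 9], load = 27
  Machine 3: jobs [16, 14], load = 30
Makespan = max load = 30

30


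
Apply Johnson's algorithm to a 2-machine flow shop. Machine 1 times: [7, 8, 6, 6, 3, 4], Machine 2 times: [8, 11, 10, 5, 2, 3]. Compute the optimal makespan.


Apply Johnson's rule:
  Group 1 (a <= b): [(3, 6, 10), (1, 7, 8), (2, 8, 11)]
  Group 2 (a > b): [(4, 6, 5), (6, 4, 3), (5, 3, 2)]
Optimal job order: [3, 1, 2, 4, 6, 5]
Schedule:
  Job 3: M1 done at 6, M2 done at 16
  Job 1: M1 done at 13, M2 done at 24
  Job 2: M1 done at 21, M2 done at 35
  Job 4: M1 done at 27, M2 done at 40
  Job 6: M1 done at 31, M2 done at 43
  Job 5: M1 done at 34, M2 done at 45
Makespan = 45

45


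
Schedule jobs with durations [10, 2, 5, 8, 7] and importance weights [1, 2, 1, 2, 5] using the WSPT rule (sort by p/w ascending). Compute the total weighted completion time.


Compute p/w ratios and sort ascending (WSPT): [(2, 2), (7, 5), (8, 2), (5, 1), (10, 1)]
Compute weighted completion times:
  Job (p=2,w=2): C=2, w*C=2*2=4
  Job (p=7,w=5): C=9, w*C=5*9=45
  Job (p=8,w=2): C=17, w*C=2*17=34
  Job (p=5,w=1): C=22, w*C=1*22=22
  Job (p=10,w=1): C=32, w*C=1*32=32
Total weighted completion time = 137

137


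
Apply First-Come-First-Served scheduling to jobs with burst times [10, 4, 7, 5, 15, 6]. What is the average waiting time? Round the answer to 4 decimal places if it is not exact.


FCFS order (as given): [10, 4, 7, 5, 15, 6]
Waiting times:
  Job 1: wait = 0
  Job 2: wait = 10
  Job 3: wait = 14
  Job 4: wait = 21
  Job 5: wait = 26
  Job 6: wait = 41
Sum of waiting times = 112
Average waiting time = 112/6 = 18.6667

18.6667


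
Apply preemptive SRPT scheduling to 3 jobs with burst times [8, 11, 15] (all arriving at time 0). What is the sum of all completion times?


Since all jobs arrive at t=0, SRPT equals SPT ordering.
SPT order: [8, 11, 15]
Completion times:
  Job 1: p=8, C=8
  Job 2: p=11, C=19
  Job 3: p=15, C=34
Total completion time = 8 + 19 + 34 = 61

61


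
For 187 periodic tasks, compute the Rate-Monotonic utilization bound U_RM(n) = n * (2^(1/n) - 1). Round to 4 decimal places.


Compute 2^(1/187) = 1.0037135476
Subtract 1: 1.0037135476 - 1 = 0.0037135476
Multiply by n: 187 * 0.0037135476 = 0.6944334012
Round to 4 dp: 0.6944

0.6944


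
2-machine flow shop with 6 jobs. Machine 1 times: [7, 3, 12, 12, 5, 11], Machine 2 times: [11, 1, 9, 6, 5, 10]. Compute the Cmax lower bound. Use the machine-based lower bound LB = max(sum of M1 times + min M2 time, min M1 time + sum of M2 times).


LB1 = sum(M1 times) + min(M2 times) = 50 + 1 = 51
LB2 = min(M1 times) + sum(M2 times) = 3 + 42 = 45
Lower bound = max(LB1, LB2) = max(51, 45) = 51

51


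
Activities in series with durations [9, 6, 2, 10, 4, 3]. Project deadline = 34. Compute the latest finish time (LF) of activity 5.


LF(activity 5) = deadline - sum of successor durations
Successors: activities 6 through 6 with durations [3]
Sum of successor durations = 3
LF = 34 - 3 = 31

31


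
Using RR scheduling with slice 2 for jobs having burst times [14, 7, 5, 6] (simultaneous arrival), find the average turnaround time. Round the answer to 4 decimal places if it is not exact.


Time quantum = 2
Execution trace:
  J1 runs 2 units, time = 2
  J2 runs 2 units, time = 4
  J3 runs 2 units, time = 6
  J4 runs 2 units, time = 8
  J1 runs 2 units, time = 10
  J2 runs 2 units, time = 12
  J3 runs 2 units, time = 14
  J4 runs 2 units, time = 16
  J1 runs 2 units, time = 18
  J2 runs 2 units, time = 20
  J3 runs 1 units, time = 21
  J4 runs 2 units, time = 23
  J1 runs 2 units, time = 25
  J2 runs 1 units, time = 26
  J1 runs 2 units, time = 28
  J1 runs 2 units, time = 30
  J1 runs 2 units, time = 32
Finish times: [32, 26, 21, 23]
Average turnaround = 102/4 = 25.5

25.5


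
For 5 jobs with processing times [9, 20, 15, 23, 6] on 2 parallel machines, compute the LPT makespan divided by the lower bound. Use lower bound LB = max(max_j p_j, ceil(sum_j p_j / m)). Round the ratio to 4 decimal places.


LPT order: [23, 20, 15, 9, 6]
Machine loads after assignment: [38, 35]
LPT makespan = 38
Lower bound = max(max_job, ceil(total/2)) = max(23, 37) = 37
Ratio = 38 / 37 = 1.027

1.027


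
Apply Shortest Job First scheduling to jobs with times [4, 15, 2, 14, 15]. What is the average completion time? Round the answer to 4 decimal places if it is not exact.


SJF order (ascending): [2, 4, 14, 15, 15]
Completion times:
  Job 1: burst=2, C=2
  Job 2: burst=4, C=6
  Job 3: burst=14, C=20
  Job 4: burst=15, C=35
  Job 5: burst=15, C=50
Average completion = 113/5 = 22.6

22.6


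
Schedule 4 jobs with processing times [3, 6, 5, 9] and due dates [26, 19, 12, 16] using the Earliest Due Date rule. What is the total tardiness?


Sort by due date (EDD order): [(5, 12), (9, 16), (6, 19), (3, 26)]
Compute completion times and tardiness:
  Job 1: p=5, d=12, C=5, tardiness=max(0,5-12)=0
  Job 2: p=9, d=16, C=14, tardiness=max(0,14-16)=0
  Job 3: p=6, d=19, C=20, tardiness=max(0,20-19)=1
  Job 4: p=3, d=26, C=23, tardiness=max(0,23-26)=0
Total tardiness = 1

1


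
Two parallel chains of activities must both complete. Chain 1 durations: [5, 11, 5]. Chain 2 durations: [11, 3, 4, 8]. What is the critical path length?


Path A total = 5 + 11 + 5 = 21
Path B total = 11 + 3 + 4 + 8 = 26
Critical path = longest path = max(21, 26) = 26

26


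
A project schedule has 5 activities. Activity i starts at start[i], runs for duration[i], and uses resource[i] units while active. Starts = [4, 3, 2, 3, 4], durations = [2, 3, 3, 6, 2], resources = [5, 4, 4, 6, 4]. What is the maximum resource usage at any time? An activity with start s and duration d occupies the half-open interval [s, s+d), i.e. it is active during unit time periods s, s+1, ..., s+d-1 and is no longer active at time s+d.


Each activity i is active on [start_i, start_i + duration_i).
Compute total resource usage per time slot:
  t=0: active resources = [], total = 0
  t=1: active resources = [], total = 0
  t=2: active resources = [4], total = 4
  t=3: active resources = [4, 4, 6], total = 14
  t=4: active resources = [5, 4, 4, 6, 4], total = 23
  t=5: active resources = [5, 4, 6, 4], total = 19
  t=6: active resources = [6], total = 6
  t=7: active resources = [6], total = 6
  t=8: active resources = [6], total = 6
Peak resource demand = 23

23


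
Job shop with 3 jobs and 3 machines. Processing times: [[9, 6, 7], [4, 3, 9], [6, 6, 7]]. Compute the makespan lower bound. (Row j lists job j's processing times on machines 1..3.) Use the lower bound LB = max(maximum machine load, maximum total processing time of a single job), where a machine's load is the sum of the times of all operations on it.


Machine loads:
  Machine 1: 9 + 4 + 6 = 19
  Machine 2: 6 + 3 + 6 = 15
  Machine 3: 7 + 9 + 7 = 23
Max machine load = 23
Job totals:
  Job 1: 22
  Job 2: 16
  Job 3: 19
Max job total = 22
Lower bound = max(23, 22) = 23

23


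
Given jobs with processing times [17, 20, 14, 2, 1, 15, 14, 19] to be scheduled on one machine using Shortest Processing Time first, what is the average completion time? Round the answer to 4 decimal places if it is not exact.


Sort jobs by processing time (SPT order): [1, 2, 14, 14, 15, 17, 19, 20]
Compute completion times sequentially:
  Job 1: processing = 1, completes at 1
  Job 2: processing = 2, completes at 3
  Job 3: processing = 14, completes at 17
  Job 4: processing = 14, completes at 31
  Job 5: processing = 15, completes at 46
  Job 6: processing = 17, completes at 63
  Job 7: processing = 19, completes at 82
  Job 8: processing = 20, completes at 102
Sum of completion times = 345
Average completion time = 345/8 = 43.125

43.125


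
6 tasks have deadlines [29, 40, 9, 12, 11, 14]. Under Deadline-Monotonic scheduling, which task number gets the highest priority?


Sort tasks by relative deadline (ascending):
  Task 3: deadline = 9
  Task 5: deadline = 11
  Task 4: deadline = 12
  Task 6: deadline = 14
  Task 1: deadline = 29
  Task 2: deadline = 40
Priority order (highest first): [3, 5, 4, 6, 1, 2]
Highest priority task = 3

3


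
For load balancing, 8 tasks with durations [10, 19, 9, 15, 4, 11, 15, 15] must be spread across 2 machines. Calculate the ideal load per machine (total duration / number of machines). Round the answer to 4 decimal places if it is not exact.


Total processing time = 10 + 19 + 9 + 15 + 4 + 11 + 15 + 15 = 98
Number of machines = 2
Ideal balanced load = 98 / 2 = 49.0

49.0


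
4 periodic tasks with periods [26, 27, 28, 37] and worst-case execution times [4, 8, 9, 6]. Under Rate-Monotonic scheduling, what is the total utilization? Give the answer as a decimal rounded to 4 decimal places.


Compute individual utilizations (exact fractions):
  Task 1: C/T = 4/26 = 2/13 (approx. 0.1538)
  Task 2: C/T = 8/27 (approx. 0.2963)
  Task 3: C/T = 9/28 (approx. 0.3214)
  Task 4: C/T = 6/37 (approx. 0.1622)
Total utilization U = 2/13 + 8/27 + 9/28 + 6/37 = 339539/363636
Rounded to 4 decimal places: U = 0.9337
RM (Liu & Layland) bound for 4 tasks = 0.756828; compare with U = 339539/363636 (approx. 0.933733)
bound < U <= 1, so the RM sufficient condition is not met (inconclusive; an exact test such as response-time analysis is needed).

0.9337


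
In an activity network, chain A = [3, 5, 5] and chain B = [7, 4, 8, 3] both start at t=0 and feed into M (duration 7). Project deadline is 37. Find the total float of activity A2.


Forward pass: ES(A2) = sum of predecessors on chain A = 3
EF = ES + duration = 3 + 5 = 8
Backward pass: LF(M) = deadline = 37; LS(M) = 37 - 7 = 30
LF(A2) = LS(M) - sum(successors on chain A) = 30 - 5 = 25
LS = LF - duration = 25 - 5 = 20
Total float = LS - ES = 20 - 3 = 17

17


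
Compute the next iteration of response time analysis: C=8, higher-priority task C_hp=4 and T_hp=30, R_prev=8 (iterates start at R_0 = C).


R_next = C + ceil(R_prev / T_hp) * C_hp
ceil(8 / 30) = ceil(0.2667) = 1
Interference = 1 * 4 = 4
R_next = 8 + 4 = 12

12


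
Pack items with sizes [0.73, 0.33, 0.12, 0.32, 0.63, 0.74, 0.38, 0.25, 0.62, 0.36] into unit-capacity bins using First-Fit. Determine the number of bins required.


Place items sequentially using First-Fit:
  Item 0.73 -> new Bin 1
  Item 0.33 -> new Bin 2
  Item 0.12 -> Bin 1 (now 0.85)
  Item 0.32 -> Bin 2 (now 0.65)
  Item 0.63 -> new Bin 3
  Item 0.74 -> new Bin 4
  Item 0.38 -> new Bin 5
  Item 0.25 -> Bin 2 (now 0.9)
  Item 0.62 -> Bin 5 (now 1.0)
  Item 0.36 -> Bin 3 (now 0.99)
Total bins used = 5

5


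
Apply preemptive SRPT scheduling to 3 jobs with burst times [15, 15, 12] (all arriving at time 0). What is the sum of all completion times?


Since all jobs arrive at t=0, SRPT equals SPT ordering.
SPT order: [12, 15, 15]
Completion times:
  Job 1: p=12, C=12
  Job 2: p=15, C=27
  Job 3: p=15, C=42
Total completion time = 12 + 27 + 42 = 81

81


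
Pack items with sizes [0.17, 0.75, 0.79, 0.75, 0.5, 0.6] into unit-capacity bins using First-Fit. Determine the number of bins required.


Place items sequentially using First-Fit:
  Item 0.17 -> new Bin 1
  Item 0.75 -> Bin 1 (now 0.92)
  Item 0.79 -> new Bin 2
  Item 0.75 -> new Bin 3
  Item 0.5 -> new Bin 4
  Item 0.6 -> new Bin 5
Total bins used = 5

5


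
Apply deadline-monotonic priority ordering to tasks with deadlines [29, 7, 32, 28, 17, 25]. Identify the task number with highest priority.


Sort tasks by relative deadline (ascending):
  Task 2: deadline = 7
  Task 5: deadline = 17
  Task 6: deadline = 25
  Task 4: deadline = 28
  Task 1: deadline = 29
  Task 3: deadline = 32
Priority order (highest first): [2, 5, 6, 4, 1, 3]
Highest priority task = 2

2


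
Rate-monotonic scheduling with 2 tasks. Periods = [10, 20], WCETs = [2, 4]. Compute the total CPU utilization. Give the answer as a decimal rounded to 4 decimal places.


Compute individual utilizations (exact fractions):
  Task 1: C/T = 2/10 = 1/5 (approx. 0.2)
  Task 2: C/T = 4/20 = 1/5 (approx. 0.2)
Total utilization U = 1/5 + 1/5 = 2/5
Rounded to 4 decimal places: U = 0.4000
RM (Liu & Layland) bound for 2 tasks = 0.828427; compare with U = 2/5 (approx. 0.400000)
U <= bound, so schedulable by RM sufficient condition.

0.4000


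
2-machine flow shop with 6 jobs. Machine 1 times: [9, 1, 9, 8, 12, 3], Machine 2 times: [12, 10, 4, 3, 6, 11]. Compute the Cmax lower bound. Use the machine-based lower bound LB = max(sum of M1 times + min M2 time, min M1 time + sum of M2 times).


LB1 = sum(M1 times) + min(M2 times) = 42 + 3 = 45
LB2 = min(M1 times) + sum(M2 times) = 1 + 46 = 47
Lower bound = max(LB1, LB2) = max(45, 47) = 47

47


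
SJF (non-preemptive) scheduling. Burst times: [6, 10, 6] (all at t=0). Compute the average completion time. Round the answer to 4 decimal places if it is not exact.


SJF order (ascending): [6, 6, 10]
Completion times:
  Job 1: burst=6, C=6
  Job 2: burst=6, C=12
  Job 3: burst=10, C=22
Average completion = 40/3 = 13.3333

13.3333


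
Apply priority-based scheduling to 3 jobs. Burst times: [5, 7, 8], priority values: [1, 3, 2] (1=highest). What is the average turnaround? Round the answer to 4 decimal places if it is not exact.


Sort by priority (ascending = highest first):
Order: [(1, 5), (2, 8), (3, 7)]
Completion times:
  Priority 1, burst=5, C=5
  Priority 2, burst=8, C=13
  Priority 3, burst=7, C=20
Average turnaround = 38/3 = 12.6667

12.6667


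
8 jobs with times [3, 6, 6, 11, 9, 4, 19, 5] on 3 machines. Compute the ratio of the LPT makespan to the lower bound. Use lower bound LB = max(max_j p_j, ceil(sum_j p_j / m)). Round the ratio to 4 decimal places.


LPT order: [19, 11, 9, 6, 6, 5, 4, 3]
Machine loads after assignment: [22, 21, 20]
LPT makespan = 22
Lower bound = max(max_job, ceil(total/3)) = max(19, 21) = 21
Ratio = 22 / 21 = 1.0476

1.0476


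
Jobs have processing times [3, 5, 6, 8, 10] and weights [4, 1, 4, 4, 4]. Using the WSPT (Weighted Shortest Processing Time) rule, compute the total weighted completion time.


Compute p/w ratios and sort ascending (WSPT): [(3, 4), (6, 4), (8, 4), (10, 4), (5, 1)]
Compute weighted completion times:
  Job (p=3,w=4): C=3, w*C=4*3=12
  Job (p=6,w=4): C=9, w*C=4*9=36
  Job (p=8,w=4): C=17, w*C=4*17=68
  Job (p=10,w=4): C=27, w*C=4*27=108
  Job (p=5,w=1): C=32, w*C=1*32=32
Total weighted completion time = 256

256


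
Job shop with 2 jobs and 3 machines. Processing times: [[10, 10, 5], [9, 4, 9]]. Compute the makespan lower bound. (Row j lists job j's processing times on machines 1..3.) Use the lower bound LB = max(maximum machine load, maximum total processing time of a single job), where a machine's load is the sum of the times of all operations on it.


Machine loads:
  Machine 1: 10 + 9 = 19
  Machine 2: 10 + 4 = 14
  Machine 3: 5 + 9 = 14
Max machine load = 19
Job totals:
  Job 1: 25
  Job 2: 22
Max job total = 25
Lower bound = max(19, 25) = 25

25


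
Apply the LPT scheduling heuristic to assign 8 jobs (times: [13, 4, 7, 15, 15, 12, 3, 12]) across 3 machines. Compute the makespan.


Sort jobs in decreasing order (LPT): [15, 15, 13, 12, 12, 7, 4, 3]
Assign each job to the least loaded machine:
  Machine 1: jobs [15, 12], load = 27
  Machine 2: jobs [15, 7, 4], load = 26
  Machine 3: jobs [13, 12, 3], load = 28
Makespan = max load = 28

28


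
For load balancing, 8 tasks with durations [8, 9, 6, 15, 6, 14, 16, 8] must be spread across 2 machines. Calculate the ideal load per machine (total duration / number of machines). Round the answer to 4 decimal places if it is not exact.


Total processing time = 8 + 9 + 6 + 15 + 6 + 14 + 16 + 8 = 82
Number of machines = 2
Ideal balanced load = 82 / 2 = 41.0

41.0


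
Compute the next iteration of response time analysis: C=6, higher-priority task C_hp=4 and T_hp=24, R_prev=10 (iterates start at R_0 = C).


R_next = C + ceil(R_prev / T_hp) * C_hp
ceil(10 / 24) = ceil(0.4167) = 1
Interference = 1 * 4 = 4
R_next = 6 + 4 = 10
R_next = R_prev, so the iteration has converged (response time = 10).

10


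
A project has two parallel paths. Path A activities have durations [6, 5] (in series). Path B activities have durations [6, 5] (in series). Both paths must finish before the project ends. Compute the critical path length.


Path A total = 6 + 5 = 11
Path B total = 6 + 5 = 11
Critical path = longest path = max(11, 11) = 11

11


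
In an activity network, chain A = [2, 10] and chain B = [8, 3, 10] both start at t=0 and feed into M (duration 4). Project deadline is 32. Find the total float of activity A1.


Forward pass: ES(A1) = sum of predecessors on chain A = 0
EF = ES + duration = 0 + 2 = 2
Backward pass: LF(M) = deadline = 32; LS(M) = 32 - 4 = 28
LF(A1) = LS(M) - sum(successors on chain A) = 28 - 10 = 18
LS = LF - duration = 18 - 2 = 16
Total float = LS - ES = 16 - 0 = 16

16


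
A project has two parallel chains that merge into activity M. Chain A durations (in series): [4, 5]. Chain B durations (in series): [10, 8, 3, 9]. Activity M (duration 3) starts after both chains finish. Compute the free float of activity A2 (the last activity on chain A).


ES(A2) = sum of predecessors on chain A = 4
EF(A2) = ES + duration = 4 + 5 = 9
Successor of A2 is M. ES(M) = max(sum(A), sum(B)) = max(9, 30) = 30
Free float = ES(successor) - EF(current) = 30 - 9 = 21

21


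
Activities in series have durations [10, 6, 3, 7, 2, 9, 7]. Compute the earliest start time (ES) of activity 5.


Activity 5 starts after activities 1 through 4 complete.
Predecessor durations: [10, 6, 3, 7]
ES = 10 + 6 + 3 + 7 = 26

26


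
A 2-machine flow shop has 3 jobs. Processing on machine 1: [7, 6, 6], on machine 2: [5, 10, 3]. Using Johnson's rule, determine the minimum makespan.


Apply Johnson's rule:
  Group 1 (a <= b): [(2, 6, 10)]
  Group 2 (a > b): [(1, 7, 5), (3, 6, 3)]
Optimal job order: [2, 1, 3]
Schedule:
  Job 2: M1 done at 6, M2 done at 16
  Job 1: M1 done at 13, M2 done at 21
  Job 3: M1 done at 19, M2 done at 24
Makespan = 24

24


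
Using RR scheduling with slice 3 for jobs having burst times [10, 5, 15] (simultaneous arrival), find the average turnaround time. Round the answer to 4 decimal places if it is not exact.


Time quantum = 3
Execution trace:
  J1 runs 3 units, time = 3
  J2 runs 3 units, time = 6
  J3 runs 3 units, time = 9
  J1 runs 3 units, time = 12
  J2 runs 2 units, time = 14
  J3 runs 3 units, time = 17
  J1 runs 3 units, time = 20
  J3 runs 3 units, time = 23
  J1 runs 1 units, time = 24
  J3 runs 3 units, time = 27
  J3 runs 3 units, time = 30
Finish times: [24, 14, 30]
Average turnaround = 68/3 = 22.6667

22.6667


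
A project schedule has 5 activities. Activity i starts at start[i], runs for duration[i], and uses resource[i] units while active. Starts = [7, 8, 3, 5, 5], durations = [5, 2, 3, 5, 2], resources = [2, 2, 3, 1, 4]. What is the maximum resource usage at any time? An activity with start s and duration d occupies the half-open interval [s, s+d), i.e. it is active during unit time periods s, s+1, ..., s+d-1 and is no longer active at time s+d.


Each activity i is active on [start_i, start_i + duration_i).
Compute total resource usage per time slot:
  t=0: active resources = [], total = 0
  t=1: active resources = [], total = 0
  t=2: active resources = [], total = 0
  t=3: active resources = [3], total = 3
  t=4: active resources = [3], total = 3
  t=5: active resources = [3, 1, 4], total = 8
  t=6: active resources = [1, 4], total = 5
  t=7: active resources = [2, 1], total = 3
  t=8: active resources = [2, 2, 1], total = 5
  t=9: active resources = [2, 2, 1], total = 5
  t=10: active resources = [2], total = 2
  t=11: active resources = [2], total = 2
Peak resource demand = 8

8


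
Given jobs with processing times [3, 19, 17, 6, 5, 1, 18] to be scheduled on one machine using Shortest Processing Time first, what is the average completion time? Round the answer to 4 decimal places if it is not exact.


Sort jobs by processing time (SPT order): [1, 3, 5, 6, 17, 18, 19]
Compute completion times sequentially:
  Job 1: processing = 1, completes at 1
  Job 2: processing = 3, completes at 4
  Job 3: processing = 5, completes at 9
  Job 4: processing = 6, completes at 15
  Job 5: processing = 17, completes at 32
  Job 6: processing = 18, completes at 50
  Job 7: processing = 19, completes at 69
Sum of completion times = 180
Average completion time = 180/7 = 25.7143

25.7143


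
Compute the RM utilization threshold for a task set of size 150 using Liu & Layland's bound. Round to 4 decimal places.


Compute 2^(1/150) = 1.0046316744
Subtract 1: 1.0046316744 - 1 = 0.0046316744
Multiply by n: 150 * 0.0046316744 = 0.6947511600
Round to 4 dp: 0.6948

0.6948


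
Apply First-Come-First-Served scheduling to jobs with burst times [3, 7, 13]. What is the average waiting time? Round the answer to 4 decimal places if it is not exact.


FCFS order (as given): [3, 7, 13]
Waiting times:
  Job 1: wait = 0
  Job 2: wait = 3
  Job 3: wait = 10
Sum of waiting times = 13
Average waiting time = 13/3 = 4.3333

4.3333


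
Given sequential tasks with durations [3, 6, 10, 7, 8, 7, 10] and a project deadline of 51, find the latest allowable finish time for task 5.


LF(activity 5) = deadline - sum of successor durations
Successors: activities 6 through 7 with durations [7, 10]
Sum of successor durations = 17
LF = 51 - 17 = 34

34


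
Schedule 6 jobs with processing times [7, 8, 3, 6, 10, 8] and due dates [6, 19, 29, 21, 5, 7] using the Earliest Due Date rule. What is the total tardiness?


Sort by due date (EDD order): [(10, 5), (7, 6), (8, 7), (8, 19), (6, 21), (3, 29)]
Compute completion times and tardiness:
  Job 1: p=10, d=5, C=10, tardiness=max(0,10-5)=5
  Job 2: p=7, d=6, C=17, tardiness=max(0,17-6)=11
  Job 3: p=8, d=7, C=25, tardiness=max(0,25-7)=18
  Job 4: p=8, d=19, C=33, tardiness=max(0,33-19)=14
  Job 5: p=6, d=21, C=39, tardiness=max(0,39-21)=18
  Job 6: p=3, d=29, C=42, tardiness=max(0,42-29)=13
Total tardiness = 79

79


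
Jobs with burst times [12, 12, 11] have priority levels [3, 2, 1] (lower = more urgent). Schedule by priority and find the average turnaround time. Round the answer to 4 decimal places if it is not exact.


Sort by priority (ascending = highest first):
Order: [(1, 11), (2, 12), (3, 12)]
Completion times:
  Priority 1, burst=11, C=11
  Priority 2, burst=12, C=23
  Priority 3, burst=12, C=35
Average turnaround = 69/3 = 23.0

23.0


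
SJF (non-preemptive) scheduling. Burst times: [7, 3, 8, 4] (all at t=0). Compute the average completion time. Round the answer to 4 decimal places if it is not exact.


SJF order (ascending): [3, 4, 7, 8]
Completion times:
  Job 1: burst=3, C=3
  Job 2: burst=4, C=7
  Job 3: burst=7, C=14
  Job 4: burst=8, C=22
Average completion = 46/4 = 11.5

11.5


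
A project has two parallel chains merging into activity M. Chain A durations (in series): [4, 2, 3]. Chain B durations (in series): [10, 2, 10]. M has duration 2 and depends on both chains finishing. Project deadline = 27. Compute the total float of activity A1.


Forward pass: ES(A1) = sum of predecessors on chain A = 0
EF = ES + duration = 0 + 4 = 4
Backward pass: LF(M) = deadline = 27; LS(M) = 27 - 2 = 25
LF(A1) = LS(M) - sum(successors on chain A) = 25 - 5 = 20
LS = LF - duration = 20 - 4 = 16
Total float = LS - ES = 16 - 0 = 16

16


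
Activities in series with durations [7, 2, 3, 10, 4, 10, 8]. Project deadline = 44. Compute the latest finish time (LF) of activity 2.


LF(activity 2) = deadline - sum of successor durations
Successors: activities 3 through 7 with durations [3, 10, 4, 10, 8]
Sum of successor durations = 35
LF = 44 - 35 = 9

9


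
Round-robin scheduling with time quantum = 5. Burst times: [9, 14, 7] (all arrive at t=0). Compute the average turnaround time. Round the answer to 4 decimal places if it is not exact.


Time quantum = 5
Execution trace:
  J1 runs 5 units, time = 5
  J2 runs 5 units, time = 10
  J3 runs 5 units, time = 15
  J1 runs 4 units, time = 19
  J2 runs 5 units, time = 24
  J3 runs 2 units, time = 26
  J2 runs 4 units, time = 30
Finish times: [19, 30, 26]
Average turnaround = 75/3 = 25.0

25.0


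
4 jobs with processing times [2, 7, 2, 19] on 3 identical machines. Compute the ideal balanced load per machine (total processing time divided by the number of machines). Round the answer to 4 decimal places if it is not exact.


Total processing time = 2 + 7 + 2 + 19 = 30
Number of machines = 3
Ideal balanced load = 30 / 3 = 10.0

10.0


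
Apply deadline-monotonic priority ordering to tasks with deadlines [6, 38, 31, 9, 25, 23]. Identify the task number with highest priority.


Sort tasks by relative deadline (ascending):
  Task 1: deadline = 6
  Task 4: deadline = 9
  Task 6: deadline = 23
  Task 5: deadline = 25
  Task 3: deadline = 31
  Task 2: deadline = 38
Priority order (highest first): [1, 4, 6, 5, 3, 2]
Highest priority task = 1

1


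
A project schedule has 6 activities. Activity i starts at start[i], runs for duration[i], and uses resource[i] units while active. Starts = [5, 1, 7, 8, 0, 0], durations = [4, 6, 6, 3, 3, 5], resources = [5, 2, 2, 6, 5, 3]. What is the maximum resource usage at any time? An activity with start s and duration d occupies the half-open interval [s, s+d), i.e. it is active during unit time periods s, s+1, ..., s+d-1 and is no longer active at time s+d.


Each activity i is active on [start_i, start_i + duration_i).
Compute total resource usage per time slot:
  t=0: active resources = [5, 3], total = 8
  t=1: active resources = [2, 5, 3], total = 10
  t=2: active resources = [2, 5, 3], total = 10
  t=3: active resources = [2, 3], total = 5
  t=4: active resources = [2, 3], total = 5
  t=5: active resources = [5, 2], total = 7
  t=6: active resources = [5, 2], total = 7
  t=7: active resources = [5, 2], total = 7
  t=8: active resources = [5, 2, 6], total = 13
  t=9: active resources = [2, 6], total = 8
  t=10: active resources = [2, 6], total = 8
  t=11: active resources = [2], total = 2
  t=12: active resources = [2], total = 2
Peak resource demand = 13

13


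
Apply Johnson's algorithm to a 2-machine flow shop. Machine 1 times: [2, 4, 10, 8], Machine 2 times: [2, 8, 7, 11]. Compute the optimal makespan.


Apply Johnson's rule:
  Group 1 (a <= b): [(1, 2, 2), (2, 4, 8), (4, 8, 11)]
  Group 2 (a > b): [(3, 10, 7)]
Optimal job order: [1, 2, 4, 3]
Schedule:
  Job 1: M1 done at 2, M2 done at 4
  Job 2: M1 done at 6, M2 done at 14
  Job 4: M1 done at 14, M2 done at 25
  Job 3: M1 done at 24, M2 done at 32
Makespan = 32

32


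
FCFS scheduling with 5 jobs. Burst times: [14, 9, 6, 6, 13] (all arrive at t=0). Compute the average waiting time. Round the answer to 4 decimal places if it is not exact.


FCFS order (as given): [14, 9, 6, 6, 13]
Waiting times:
  Job 1: wait = 0
  Job 2: wait = 14
  Job 3: wait = 23
  Job 4: wait = 29
  Job 5: wait = 35
Sum of waiting times = 101
Average waiting time = 101/5 = 20.2

20.2


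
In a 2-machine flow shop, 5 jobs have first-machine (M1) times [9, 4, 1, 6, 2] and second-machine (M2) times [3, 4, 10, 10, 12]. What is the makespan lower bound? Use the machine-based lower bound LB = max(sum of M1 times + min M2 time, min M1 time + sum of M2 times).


LB1 = sum(M1 times) + min(M2 times) = 22 + 3 = 25
LB2 = min(M1 times) + sum(M2 times) = 1 + 39 = 40
Lower bound = max(LB1, LB2) = max(25, 40) = 40

40


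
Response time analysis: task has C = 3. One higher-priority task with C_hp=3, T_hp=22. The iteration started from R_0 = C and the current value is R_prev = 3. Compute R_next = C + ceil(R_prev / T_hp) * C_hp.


R_next = C + ceil(R_prev / T_hp) * C_hp
ceil(3 / 22) = ceil(0.1364) = 1
Interference = 1 * 3 = 3
R_next = 3 + 3 = 6

6


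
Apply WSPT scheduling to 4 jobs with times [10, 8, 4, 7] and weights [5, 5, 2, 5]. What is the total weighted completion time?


Compute p/w ratios and sort ascending (WSPT): [(7, 5), (8, 5), (10, 5), (4, 2)]
Compute weighted completion times:
  Job (p=7,w=5): C=7, w*C=5*7=35
  Job (p=8,w=5): C=15, w*C=5*15=75
  Job (p=10,w=5): C=25, w*C=5*25=125
  Job (p=4,w=2): C=29, w*C=2*29=58
Total weighted completion time = 293

293
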